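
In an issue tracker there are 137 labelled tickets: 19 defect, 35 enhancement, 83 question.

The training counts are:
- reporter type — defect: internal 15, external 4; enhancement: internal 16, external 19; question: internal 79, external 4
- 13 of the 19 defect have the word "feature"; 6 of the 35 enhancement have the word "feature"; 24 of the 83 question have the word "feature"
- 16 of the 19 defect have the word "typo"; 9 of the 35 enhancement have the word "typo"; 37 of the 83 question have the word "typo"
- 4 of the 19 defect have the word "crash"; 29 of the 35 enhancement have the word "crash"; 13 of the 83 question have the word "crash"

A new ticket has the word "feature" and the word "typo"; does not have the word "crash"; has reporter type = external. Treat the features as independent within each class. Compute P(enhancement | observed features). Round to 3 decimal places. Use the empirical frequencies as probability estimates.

defect: (19/137) × (4/19) × (13/19) × (16/19) × (15/19) ≈ 0.0132811
enhancement: (35/137) × (19/35) × (6/35) × (9/35) × (6/35) ≈ 0.00104803
question: (83/137) × (4/83) × (24/83) × (37/83) × (70/83) ≈ 0.00317407
P(enhancement | x) = 0.00104803 / 0.0175032 ≈ 0.060

0.060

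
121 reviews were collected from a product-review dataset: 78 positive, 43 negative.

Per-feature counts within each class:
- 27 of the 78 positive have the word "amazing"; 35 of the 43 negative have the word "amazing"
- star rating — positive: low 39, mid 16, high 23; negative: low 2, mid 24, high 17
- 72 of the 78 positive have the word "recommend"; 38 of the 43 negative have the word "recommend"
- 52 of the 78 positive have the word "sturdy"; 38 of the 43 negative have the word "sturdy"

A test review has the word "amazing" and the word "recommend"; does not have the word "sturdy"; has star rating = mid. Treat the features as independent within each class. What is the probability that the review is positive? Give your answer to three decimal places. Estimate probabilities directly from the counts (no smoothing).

0.459

positive: (78/121) × (27/78) × (16/78) × (72/78) × (26/78) ≈ 0.0140838
negative: (43/121) × (35/43) × (24/43) × (38/43) × (5/43) ≈ 0.0165898
P(positive | x) = 0.0140838 / 0.0306736 ≈ 0.459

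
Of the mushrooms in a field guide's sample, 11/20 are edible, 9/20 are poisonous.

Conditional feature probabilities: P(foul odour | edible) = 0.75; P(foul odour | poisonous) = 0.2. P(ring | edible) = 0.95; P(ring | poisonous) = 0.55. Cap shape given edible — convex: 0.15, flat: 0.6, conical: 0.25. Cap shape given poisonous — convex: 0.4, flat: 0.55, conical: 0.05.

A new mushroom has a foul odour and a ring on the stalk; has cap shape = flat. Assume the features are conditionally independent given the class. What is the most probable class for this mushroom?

edible

edible: 0.55 × 0.75 × 0.95 × 0.6 = 0.235125
poisonous: 0.45 × 0.2 × 0.55 × 0.55 = 0.027225
Highest score → edible.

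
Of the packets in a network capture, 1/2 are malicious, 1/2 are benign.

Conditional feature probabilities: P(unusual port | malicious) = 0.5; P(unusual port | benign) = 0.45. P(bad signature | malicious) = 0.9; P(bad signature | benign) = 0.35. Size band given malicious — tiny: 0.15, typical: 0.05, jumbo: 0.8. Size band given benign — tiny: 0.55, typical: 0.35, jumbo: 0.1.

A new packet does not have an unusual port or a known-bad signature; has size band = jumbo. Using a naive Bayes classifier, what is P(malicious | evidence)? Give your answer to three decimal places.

malicious: 0.5 × (1−0.5) × (1−0.9) × 0.8 = 0.02
benign: 0.5 × (1−0.45) × (1−0.35) × 0.1 = 0.017875
P(malicious | x) = 0.02 / 0.037875 ≈ 0.528

0.528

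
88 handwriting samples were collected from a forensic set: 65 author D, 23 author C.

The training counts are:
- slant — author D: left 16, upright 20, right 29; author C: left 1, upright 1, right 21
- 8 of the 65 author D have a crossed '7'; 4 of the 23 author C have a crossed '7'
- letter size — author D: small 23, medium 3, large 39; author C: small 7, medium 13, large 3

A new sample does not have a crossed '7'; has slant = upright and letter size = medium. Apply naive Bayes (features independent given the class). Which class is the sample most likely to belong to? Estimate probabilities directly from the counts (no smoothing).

author D: (65/88) × (20/65) × (57/65) × (3/65) ≈ 0.00919849
author C: (23/88) × (1/23) × (19/23) × (13/23) ≈ 0.00530589
Highest score → author D.

author D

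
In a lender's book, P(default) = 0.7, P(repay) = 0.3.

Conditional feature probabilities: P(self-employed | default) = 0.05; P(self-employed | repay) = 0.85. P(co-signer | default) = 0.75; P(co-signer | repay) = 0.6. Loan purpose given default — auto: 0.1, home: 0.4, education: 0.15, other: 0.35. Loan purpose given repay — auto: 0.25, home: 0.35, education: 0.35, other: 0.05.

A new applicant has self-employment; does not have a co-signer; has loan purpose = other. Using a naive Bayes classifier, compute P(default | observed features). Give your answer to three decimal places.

0.375

default: 0.7 × 0.05 × (1−0.75) × 0.35 = 0.0030625
repay: 0.3 × 0.85 × (1−0.6) × 0.05 = 0.0051
P(default | x) = 0.0030625 / 0.0081625 ≈ 0.375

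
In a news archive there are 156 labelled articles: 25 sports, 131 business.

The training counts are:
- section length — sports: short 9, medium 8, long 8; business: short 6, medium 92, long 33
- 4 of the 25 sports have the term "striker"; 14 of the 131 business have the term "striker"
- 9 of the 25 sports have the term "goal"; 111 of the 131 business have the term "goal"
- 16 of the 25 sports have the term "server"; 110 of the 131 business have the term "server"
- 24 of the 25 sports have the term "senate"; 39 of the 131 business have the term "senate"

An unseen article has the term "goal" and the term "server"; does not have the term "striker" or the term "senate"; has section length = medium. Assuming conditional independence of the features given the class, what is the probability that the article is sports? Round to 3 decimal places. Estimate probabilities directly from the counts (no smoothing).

0.002

sports: (25/156) × (8/25) × (21/25) × (9/25) × (16/25) × (1/25) ≈ 0.000396997
business: (131/156) × (92/131) × (117/131) × (111/131) × (110/131) × (92/131) ≈ 0.263189
P(sports | x) = 0.000396997 / 0.263585997 ≈ 0.002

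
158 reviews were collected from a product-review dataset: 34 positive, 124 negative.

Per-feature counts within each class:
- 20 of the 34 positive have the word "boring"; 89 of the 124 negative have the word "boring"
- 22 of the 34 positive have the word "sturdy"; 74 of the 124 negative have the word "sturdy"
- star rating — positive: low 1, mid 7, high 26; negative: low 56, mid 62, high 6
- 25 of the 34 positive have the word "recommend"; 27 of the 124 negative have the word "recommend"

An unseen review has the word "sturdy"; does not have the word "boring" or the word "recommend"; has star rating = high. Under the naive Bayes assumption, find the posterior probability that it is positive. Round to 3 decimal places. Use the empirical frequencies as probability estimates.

positive: (34/158) × (14/34) × (22/34) × (26/34) × (9/34) ≈ 0.0116057
negative: (124/158) × (35/124) × (74/124) × (6/124) × (97/124) ≈ 0.00500381
P(positive | x) = 0.0116057 / 0.01660951 ≈ 0.699

0.699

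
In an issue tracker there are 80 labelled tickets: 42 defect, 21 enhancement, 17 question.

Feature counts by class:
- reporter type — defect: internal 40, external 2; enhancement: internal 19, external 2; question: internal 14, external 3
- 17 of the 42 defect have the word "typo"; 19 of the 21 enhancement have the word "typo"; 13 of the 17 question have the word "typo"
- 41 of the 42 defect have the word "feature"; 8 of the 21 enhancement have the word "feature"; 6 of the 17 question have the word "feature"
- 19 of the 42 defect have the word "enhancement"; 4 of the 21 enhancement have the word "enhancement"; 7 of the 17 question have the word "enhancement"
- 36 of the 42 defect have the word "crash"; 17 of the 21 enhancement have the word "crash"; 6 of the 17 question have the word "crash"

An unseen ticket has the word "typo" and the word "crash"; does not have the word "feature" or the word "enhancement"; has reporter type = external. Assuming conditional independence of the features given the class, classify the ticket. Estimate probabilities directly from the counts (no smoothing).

defect: (42/80) × (2/42) × (17/42) × (1/42) × (23/42) × (36/42) ≈ 0.000113089
enhancement: (21/80) × (2/21) × (19/21) × (13/21) × (17/21) × (17/21) ≈ 0.00917609
question: (17/80) × (3/17) × (13/17) × (11/17) × (10/17) × (6/17) ≈ 0.00385232
Highest score → enhancement.

enhancement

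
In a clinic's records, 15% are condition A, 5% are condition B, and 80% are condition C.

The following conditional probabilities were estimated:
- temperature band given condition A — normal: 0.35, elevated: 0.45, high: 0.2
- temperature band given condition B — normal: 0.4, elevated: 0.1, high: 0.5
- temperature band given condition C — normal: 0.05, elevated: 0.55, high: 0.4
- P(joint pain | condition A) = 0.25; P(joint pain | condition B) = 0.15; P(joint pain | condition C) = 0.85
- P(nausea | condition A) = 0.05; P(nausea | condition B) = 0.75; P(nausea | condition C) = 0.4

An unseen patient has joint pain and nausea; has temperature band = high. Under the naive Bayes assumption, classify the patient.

condition C

condition A: 0.15 × 0.2 × 0.25 × 0.05 = 0.000375
condition B: 0.05 × 0.5 × 0.15 × 0.75 = 0.0028125
condition C: 0.8 × 0.4 × 0.85 × 0.4 = 0.1088
Highest score → condition C.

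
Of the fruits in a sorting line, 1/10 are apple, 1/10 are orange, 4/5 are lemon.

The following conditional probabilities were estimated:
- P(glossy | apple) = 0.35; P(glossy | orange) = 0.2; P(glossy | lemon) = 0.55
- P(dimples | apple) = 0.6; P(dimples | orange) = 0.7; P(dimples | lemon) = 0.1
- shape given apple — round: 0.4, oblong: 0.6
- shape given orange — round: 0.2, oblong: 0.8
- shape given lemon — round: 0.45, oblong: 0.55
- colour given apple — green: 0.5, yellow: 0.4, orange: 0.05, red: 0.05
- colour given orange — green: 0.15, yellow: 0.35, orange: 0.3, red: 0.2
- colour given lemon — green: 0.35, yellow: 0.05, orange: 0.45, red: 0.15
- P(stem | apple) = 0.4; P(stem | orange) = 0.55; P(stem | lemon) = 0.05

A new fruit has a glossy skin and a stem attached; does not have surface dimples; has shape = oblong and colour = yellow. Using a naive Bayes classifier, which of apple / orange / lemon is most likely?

apple

apple: 0.1 × 0.35 × (1−0.6) × 0.6 × 0.4 × 0.4 = 0.001344
orange: 0.1 × 0.2 × (1−0.7) × 0.8 × 0.35 × 0.55 = 0.000924
lemon: 0.8 × 0.55 × (1−0.1) × 0.55 × 0.05 × 0.05 = 0.0005445
Highest score → apple.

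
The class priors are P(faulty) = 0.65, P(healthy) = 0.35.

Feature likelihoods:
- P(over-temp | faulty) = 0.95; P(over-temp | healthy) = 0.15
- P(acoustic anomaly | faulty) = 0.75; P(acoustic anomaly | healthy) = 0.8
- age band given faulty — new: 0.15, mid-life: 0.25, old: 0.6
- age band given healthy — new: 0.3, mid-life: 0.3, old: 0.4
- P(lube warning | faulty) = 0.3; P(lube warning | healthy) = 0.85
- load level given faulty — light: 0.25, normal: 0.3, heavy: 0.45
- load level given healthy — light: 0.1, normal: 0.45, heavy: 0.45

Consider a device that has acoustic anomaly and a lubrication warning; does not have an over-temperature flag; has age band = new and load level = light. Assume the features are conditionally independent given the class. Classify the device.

faulty: 0.65 × (1−0.95) × 0.75 × 0.15 × 0.3 × 0.25 = 0.00027421875
healthy: 0.35 × (1−0.15) × 0.8 × 0.3 × 0.85 × 0.1 = 0.006069
Highest score → healthy.

healthy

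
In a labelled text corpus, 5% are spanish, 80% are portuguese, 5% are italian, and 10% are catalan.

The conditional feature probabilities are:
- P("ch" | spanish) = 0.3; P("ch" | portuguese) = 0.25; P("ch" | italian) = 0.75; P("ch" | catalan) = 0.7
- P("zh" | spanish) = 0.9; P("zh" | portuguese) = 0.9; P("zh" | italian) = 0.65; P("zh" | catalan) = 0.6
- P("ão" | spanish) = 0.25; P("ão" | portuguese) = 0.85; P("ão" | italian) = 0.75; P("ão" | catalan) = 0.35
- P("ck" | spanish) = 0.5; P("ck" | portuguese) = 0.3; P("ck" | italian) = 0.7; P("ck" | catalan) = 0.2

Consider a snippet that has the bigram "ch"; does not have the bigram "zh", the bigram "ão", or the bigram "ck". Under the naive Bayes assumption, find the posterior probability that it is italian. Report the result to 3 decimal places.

0.054

spanish: 0.05 × 0.3 × (1−0.9) × (1−0.25) × (1−0.5) = 0.0005625
portuguese: 0.8 × 0.25 × (1−0.9) × (1−0.85) × (1−0.3) = 0.0021
italian: 0.05 × 0.75 × (1−0.65) × (1−0.75) × (1−0.7) = 0.000984375
catalan: 0.1 × 0.7 × (1−0.6) × (1−0.35) × (1−0.2) = 0.01456
P(italian | x) = 0.000984375 / 0.018206875 ≈ 0.054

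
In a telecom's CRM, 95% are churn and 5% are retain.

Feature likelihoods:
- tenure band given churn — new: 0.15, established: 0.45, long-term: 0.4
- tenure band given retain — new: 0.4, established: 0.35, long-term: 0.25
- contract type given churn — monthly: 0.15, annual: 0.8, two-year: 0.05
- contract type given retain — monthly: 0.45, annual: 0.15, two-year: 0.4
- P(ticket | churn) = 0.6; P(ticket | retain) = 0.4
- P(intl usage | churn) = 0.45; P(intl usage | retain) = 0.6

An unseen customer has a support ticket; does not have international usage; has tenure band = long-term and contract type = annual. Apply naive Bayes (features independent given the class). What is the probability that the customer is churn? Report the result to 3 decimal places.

churn: 0.95 × 0.4 × 0.8 × 0.6 × (1−0.45) = 0.10032
retain: 0.05 × 0.25 × 0.15 × 0.4 × (1−0.6) = 0.0003
P(churn | x) = 0.10032 / 0.10062 ≈ 0.997

0.997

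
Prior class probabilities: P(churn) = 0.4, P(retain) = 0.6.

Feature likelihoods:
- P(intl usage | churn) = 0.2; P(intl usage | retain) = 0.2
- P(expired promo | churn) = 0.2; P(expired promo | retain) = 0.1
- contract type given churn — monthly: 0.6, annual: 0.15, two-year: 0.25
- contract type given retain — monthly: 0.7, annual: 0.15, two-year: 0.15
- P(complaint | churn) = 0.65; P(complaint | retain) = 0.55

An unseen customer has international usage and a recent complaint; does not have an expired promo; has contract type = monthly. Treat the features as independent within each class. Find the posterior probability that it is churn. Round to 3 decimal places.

0.375

churn: 0.4 × 0.2 × (1−0.2) × 0.6 × 0.65 = 0.02496
retain: 0.6 × 0.2 × (1−0.1) × 0.7 × 0.55 = 0.04158
P(churn | x) = 0.02496 / 0.06654 ≈ 0.375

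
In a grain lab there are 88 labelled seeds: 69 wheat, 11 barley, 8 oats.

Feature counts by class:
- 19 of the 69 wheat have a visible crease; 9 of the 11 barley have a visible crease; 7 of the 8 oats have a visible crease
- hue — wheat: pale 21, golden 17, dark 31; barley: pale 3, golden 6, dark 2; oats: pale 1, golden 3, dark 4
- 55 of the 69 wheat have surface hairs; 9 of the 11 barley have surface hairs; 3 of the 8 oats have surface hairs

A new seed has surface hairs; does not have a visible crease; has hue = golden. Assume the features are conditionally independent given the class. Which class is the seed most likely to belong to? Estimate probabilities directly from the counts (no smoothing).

wheat

wheat: (69/88) × (50/69) × (17/69) × (55/69) ≈ 0.111584
barley: (11/88) × (2/11) × (6/11) × (9/11) ≈ 0.0101427
oats: (8/88) × (1/8) × (3/8) × (3/8) ≈ 0.00159801
Highest score → wheat.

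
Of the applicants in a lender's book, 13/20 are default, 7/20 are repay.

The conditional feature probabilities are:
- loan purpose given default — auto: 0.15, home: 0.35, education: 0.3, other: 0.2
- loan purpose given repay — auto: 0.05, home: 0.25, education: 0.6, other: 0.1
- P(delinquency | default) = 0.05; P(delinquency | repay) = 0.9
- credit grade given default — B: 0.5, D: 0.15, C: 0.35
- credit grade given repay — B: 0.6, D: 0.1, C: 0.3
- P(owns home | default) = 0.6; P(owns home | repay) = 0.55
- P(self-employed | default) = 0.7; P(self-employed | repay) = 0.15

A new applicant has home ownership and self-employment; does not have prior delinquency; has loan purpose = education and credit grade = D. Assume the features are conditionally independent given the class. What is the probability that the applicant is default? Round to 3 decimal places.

0.985

default: 0.65 × 0.3 × (1−0.05) × 0.15 × 0.6 × 0.7 = 0.01167075
repay: 0.35 × 0.6 × (1−0.9) × 0.1 × 0.55 × 0.15 = 0.00017325
P(default | x) = 0.01167075 / 0.011844 ≈ 0.985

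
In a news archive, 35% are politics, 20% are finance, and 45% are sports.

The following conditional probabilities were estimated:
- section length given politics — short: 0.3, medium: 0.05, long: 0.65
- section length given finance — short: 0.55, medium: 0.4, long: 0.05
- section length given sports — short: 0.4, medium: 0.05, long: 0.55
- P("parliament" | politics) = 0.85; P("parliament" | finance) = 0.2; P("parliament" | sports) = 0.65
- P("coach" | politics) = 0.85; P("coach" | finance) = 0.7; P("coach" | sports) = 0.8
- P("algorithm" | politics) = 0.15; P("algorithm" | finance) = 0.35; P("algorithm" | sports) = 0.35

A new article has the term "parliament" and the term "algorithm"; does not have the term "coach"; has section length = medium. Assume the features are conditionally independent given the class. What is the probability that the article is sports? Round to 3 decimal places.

0.337

politics: 0.35 × 0.05 × 0.85 × (1−0.85) × 0.15 = 0.0003346875
finance: 0.2 × 0.4 × 0.2 × (1−0.7) × 0.35 = 0.00168
sports: 0.45 × 0.05 × 0.65 × (1−0.8) × 0.35 = 0.00102375
P(sports | x) = 0.00102375 / 0.0030384375 ≈ 0.337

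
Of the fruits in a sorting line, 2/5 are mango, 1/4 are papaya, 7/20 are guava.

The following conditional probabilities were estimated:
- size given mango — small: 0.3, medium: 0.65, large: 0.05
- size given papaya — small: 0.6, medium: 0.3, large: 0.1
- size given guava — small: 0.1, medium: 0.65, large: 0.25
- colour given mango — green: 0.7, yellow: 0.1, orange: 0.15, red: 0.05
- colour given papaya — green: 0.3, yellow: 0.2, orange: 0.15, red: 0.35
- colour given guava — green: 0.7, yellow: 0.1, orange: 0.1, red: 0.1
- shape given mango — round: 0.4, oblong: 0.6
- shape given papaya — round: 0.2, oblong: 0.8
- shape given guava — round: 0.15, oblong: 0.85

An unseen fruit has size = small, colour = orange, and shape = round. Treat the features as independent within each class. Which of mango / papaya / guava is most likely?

mango

mango: 0.4 × 0.3 × 0.15 × 0.4 = 0.0072
papaya: 0.25 × 0.6 × 0.15 × 0.2 = 0.0045
guava: 0.35 × 0.1 × 0.1 × 0.15 = 0.000525
Highest score → mango.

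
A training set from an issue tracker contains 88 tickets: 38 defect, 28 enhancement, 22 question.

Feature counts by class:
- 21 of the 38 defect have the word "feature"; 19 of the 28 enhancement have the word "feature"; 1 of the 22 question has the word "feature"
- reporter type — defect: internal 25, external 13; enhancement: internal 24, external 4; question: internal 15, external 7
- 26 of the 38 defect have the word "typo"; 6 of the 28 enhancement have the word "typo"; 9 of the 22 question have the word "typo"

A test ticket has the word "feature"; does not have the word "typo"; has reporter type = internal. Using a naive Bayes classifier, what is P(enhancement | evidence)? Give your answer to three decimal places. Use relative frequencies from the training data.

defect: (38/88) × (21/38) × (25/38) × (12/38) ≈ 0.0495782
enhancement: (28/88) × (19/28) × (24/28) × (22/28) ≈ 0.145408
question: (22/88) × (1/22) × (15/22) × (13/22) ≈ 0.00457832
P(enhancement | x) = 0.145408 / 0.19956452 ≈ 0.729

0.729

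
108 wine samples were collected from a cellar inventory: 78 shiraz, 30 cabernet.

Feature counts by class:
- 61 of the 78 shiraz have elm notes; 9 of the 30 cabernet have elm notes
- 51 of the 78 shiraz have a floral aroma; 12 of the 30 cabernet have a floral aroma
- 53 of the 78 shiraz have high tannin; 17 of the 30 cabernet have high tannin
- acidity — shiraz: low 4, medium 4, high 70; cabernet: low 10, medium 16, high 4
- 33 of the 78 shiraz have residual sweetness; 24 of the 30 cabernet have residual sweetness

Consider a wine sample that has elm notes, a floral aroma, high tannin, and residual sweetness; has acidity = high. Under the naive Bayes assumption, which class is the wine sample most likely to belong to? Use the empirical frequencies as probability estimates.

shiraz: (78/108) × (61/78) × (51/78) × (53/78) × (70/78) × (33/78) ≈ 0.0952765
cabernet: (30/108) × (9/30) × (12/30) × (17/30) × (4/30) × (24/30) ≈ 0.00201481
Highest score → shiraz.

shiraz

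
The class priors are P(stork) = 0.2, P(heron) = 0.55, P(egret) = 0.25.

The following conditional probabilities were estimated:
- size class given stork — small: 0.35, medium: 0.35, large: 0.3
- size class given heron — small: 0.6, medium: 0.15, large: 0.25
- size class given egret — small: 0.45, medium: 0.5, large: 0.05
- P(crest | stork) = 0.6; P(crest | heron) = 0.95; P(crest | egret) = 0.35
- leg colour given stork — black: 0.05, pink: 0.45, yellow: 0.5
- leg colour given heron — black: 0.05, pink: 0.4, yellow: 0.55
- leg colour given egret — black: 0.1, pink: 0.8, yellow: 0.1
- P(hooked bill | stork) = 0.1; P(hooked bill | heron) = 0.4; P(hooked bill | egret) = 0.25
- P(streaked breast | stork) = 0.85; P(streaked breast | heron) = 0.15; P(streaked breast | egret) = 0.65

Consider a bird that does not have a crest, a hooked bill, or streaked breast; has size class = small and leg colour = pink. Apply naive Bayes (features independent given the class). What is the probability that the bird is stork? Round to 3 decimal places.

stork: 0.2 × 0.35 × (1−0.6) × 0.45 × (1−0.1) × (1−0.85) = 0.001701
heron: 0.55 × 0.6 × (1−0.95) × 0.4 × (1−0.4) × (1−0.15) = 0.003366
egret: 0.25 × 0.45 × (1−0.35) × 0.8 × (1−0.25) × (1−0.65) = 0.01535625
P(stork | x) = 0.001701 / 0.02042325 ≈ 0.083

0.083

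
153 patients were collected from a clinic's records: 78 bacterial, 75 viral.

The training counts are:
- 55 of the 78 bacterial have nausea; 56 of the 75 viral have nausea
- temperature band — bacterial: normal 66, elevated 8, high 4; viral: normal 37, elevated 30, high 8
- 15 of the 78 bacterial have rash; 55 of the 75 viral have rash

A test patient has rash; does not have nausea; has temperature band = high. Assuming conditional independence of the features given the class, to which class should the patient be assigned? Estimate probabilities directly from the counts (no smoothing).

viral

bacterial: (78/153) × (23/78) × (4/78) × (15/78) ≈ 0.00148251
viral: (75/153) × (19/75) × (8/75) × (55/75) ≈ 0.00971387
Highest score → viral.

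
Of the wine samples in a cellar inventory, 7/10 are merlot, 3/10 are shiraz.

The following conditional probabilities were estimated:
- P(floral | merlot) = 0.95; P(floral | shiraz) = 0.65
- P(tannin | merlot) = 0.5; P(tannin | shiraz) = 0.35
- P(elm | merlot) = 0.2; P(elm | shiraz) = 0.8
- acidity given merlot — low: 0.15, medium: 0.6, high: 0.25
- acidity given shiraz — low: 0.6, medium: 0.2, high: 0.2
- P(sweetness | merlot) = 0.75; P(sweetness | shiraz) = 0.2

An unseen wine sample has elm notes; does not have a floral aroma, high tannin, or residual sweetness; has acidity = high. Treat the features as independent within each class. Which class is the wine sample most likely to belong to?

merlot: 0.7 × (1−0.95) × (1−0.5) × 0.2 × 0.25 × (1−0.75) = 0.00021875
shiraz: 0.3 × (1−0.65) × (1−0.35) × 0.8 × 0.2 × (1−0.2) = 0.008736
Highest score → shiraz.

shiraz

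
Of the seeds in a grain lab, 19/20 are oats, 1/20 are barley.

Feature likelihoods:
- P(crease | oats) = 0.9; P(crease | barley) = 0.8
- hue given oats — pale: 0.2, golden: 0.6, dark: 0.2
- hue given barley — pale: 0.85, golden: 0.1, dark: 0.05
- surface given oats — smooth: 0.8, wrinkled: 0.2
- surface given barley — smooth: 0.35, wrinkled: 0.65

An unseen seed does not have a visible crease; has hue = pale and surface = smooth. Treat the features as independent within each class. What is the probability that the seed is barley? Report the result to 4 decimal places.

0.1637

oats: 0.95 × (1−0.9) × 0.2 × 0.8 = 0.0152
barley: 0.05 × (1−0.8) × 0.85 × 0.35 = 0.002975
P(barley | x) = 0.002975 / 0.018175 ≈ 0.1637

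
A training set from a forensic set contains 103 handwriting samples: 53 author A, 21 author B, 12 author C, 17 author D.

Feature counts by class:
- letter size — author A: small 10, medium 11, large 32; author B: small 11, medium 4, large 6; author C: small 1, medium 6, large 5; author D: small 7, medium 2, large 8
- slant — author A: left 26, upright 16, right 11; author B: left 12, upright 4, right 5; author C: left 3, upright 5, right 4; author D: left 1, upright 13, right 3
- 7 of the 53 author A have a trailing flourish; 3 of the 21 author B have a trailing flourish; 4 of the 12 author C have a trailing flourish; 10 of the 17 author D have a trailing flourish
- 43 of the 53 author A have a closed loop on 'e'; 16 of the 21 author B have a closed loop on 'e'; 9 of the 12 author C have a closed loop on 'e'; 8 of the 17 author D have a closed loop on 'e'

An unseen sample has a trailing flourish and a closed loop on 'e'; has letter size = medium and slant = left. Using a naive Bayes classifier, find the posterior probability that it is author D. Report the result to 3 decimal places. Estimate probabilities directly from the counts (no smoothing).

0.026

author A: (53/103) × (11/53) × (26/53) × (7/53) × (43/53) ≈ 0.00561394
author B: (21/103) × (4/21) × (12/21) × (3/21) × (16/21) ≈ 0.00241539
author C: (12/103) × (6/12) × (3/12) × (4/12) × (9/12) ≈ 0.00364078
author D: (17/103) × (2/17) × (1/17) × (10/17) × (8/17) ≈ 0.000316181
P(author D | x) = 0.000316181 / 0.011986291 ≈ 0.026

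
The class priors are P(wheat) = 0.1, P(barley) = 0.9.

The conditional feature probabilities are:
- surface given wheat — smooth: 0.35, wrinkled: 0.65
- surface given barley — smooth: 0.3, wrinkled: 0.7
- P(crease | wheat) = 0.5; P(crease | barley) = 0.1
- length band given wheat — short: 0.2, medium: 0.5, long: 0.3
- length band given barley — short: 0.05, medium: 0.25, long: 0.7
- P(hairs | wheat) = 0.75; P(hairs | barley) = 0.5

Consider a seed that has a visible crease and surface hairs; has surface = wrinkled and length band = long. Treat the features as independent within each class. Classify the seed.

barley

wheat: 0.1 × 0.65 × 0.5 × 0.3 × 0.75 = 0.0073125
barley: 0.9 × 0.7 × 0.1 × 0.7 × 0.5 = 0.02205
Highest score → barley.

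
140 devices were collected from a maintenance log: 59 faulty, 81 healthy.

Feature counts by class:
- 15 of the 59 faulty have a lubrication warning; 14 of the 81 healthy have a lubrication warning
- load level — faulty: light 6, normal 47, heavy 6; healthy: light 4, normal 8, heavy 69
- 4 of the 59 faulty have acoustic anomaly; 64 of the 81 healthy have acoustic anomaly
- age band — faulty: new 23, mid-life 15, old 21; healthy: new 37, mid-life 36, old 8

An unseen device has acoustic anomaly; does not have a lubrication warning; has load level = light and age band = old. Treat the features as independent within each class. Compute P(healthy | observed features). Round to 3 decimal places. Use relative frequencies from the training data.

faulty: (59/140) × (44/59) × (6/59) × (4/59) × (21/59) ≈ 0.000771257
healthy: (81/140) × (67/81) × (4/81) × (64/81) × (8/81) ≈ 0.00184426
P(healthy | x) = 0.00184426 / 0.002615517 ≈ 0.705

0.705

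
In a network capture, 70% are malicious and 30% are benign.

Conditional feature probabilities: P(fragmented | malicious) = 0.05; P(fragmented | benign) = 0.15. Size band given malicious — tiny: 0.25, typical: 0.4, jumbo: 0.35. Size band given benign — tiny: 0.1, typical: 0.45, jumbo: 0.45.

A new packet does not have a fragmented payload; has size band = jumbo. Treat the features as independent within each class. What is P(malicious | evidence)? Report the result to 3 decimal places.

0.670

malicious: 0.7 × (1−0.05) × 0.35 = 0.23275
benign: 0.3 × (1−0.15) × 0.45 = 0.11475
P(malicious | x) = 0.23275 / 0.3475 ≈ 0.670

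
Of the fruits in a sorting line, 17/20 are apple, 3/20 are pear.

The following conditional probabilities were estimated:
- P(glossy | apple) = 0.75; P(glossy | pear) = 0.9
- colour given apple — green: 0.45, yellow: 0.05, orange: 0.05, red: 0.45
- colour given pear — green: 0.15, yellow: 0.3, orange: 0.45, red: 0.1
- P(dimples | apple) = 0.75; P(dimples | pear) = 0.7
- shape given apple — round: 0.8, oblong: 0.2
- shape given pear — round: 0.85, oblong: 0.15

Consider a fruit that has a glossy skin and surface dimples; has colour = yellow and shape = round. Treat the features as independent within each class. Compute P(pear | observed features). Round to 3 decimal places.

0.558

apple: 0.85 × 0.75 × 0.05 × 0.75 × 0.8 = 0.019125
pear: 0.15 × 0.9 × 0.3 × 0.7 × 0.85 = 0.0240975
P(pear | x) = 0.0240975 / 0.0432225 ≈ 0.558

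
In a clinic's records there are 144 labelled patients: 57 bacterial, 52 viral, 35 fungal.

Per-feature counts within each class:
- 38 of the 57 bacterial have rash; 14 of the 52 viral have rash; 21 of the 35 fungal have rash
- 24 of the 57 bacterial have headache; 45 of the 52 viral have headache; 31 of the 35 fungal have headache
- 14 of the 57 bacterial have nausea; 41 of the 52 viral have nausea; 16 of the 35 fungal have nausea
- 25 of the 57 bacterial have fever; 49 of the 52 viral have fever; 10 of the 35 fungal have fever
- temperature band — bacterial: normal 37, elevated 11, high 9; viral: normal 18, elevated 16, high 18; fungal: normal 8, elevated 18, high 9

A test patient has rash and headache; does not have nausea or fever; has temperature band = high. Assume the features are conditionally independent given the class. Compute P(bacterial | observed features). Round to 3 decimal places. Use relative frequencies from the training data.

bacterial: (57/144) × (38/57) × (24/57) × (43/57) × (32/57) × (9/57) ≈ 0.00743009
viral: (52/144) × (14/52) × (45/52) × (11/52) × (3/52) × (18/52) ≈ 0.000355428
fungal: (35/144) × (21/35) × (31/35) × (19/35) × (25/35) × (9/35) ≈ 0.012879
P(bacterial | x) = 0.00743009 / 0.020664518 ≈ 0.360

0.360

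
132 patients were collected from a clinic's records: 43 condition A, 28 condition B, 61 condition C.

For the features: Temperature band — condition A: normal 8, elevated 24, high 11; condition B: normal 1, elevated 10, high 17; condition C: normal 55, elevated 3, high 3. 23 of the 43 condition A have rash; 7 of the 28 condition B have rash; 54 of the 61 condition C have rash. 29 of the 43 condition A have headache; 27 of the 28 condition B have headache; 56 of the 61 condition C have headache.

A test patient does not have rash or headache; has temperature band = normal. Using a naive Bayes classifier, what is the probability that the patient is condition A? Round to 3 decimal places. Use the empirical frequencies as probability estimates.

condition A: (43/132) × (8/43) × (20/43) × (14/43) ≈ 0.00917777
condition B: (28/132) × (1/28) × (21/28) × (1/28) ≈ 0.000202922
condition C: (61/132) × (55/61) × (7/61) × (5/61) ≈ 0.0039192
P(condition A | x) = 0.00917777 / 0.013299892 ≈ 0.690

0.690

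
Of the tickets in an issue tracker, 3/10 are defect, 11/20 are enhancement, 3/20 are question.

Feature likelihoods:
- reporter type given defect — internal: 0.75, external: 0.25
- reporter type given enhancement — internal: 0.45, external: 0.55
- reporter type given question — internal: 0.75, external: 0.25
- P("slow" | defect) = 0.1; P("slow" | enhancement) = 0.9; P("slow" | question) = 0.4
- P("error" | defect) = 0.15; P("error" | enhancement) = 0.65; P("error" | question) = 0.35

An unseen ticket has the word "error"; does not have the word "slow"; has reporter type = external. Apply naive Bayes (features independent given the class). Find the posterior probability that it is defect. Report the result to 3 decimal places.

0.269

defect: 0.3 × 0.25 × (1−0.1) × 0.15 = 0.010125
enhancement: 0.55 × 0.55 × (1−0.9) × 0.65 = 0.0196625
question: 0.15 × 0.25 × (1−0.4) × 0.35 = 0.007875
P(defect | x) = 0.010125 / 0.0376625 ≈ 0.269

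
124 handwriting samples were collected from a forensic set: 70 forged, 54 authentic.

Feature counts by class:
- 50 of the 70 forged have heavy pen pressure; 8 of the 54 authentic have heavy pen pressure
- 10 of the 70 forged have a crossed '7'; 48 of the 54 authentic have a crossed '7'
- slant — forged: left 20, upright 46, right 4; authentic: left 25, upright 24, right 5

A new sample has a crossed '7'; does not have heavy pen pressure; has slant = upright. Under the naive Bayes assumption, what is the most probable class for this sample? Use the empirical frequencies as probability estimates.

authentic

forged: (70/124) × (20/70) × (10/70) × (46/70) ≈ 0.0151415
authentic: (54/124) × (46/54) × (48/54) × (24/54) ≈ 0.146555
Highest score → authentic.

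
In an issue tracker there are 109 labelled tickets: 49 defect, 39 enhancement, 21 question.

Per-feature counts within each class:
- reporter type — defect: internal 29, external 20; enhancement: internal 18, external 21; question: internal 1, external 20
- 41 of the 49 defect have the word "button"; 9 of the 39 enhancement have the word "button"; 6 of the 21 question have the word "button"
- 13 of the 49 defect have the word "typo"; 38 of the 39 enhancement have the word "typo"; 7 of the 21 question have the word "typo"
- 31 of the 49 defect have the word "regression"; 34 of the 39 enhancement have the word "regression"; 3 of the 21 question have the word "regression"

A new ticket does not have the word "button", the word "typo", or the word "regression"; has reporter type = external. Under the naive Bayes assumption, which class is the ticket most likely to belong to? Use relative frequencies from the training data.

question

defect: (49/109) × (20/49) × (8/49) × (36/49) × (18/49) ≈ 0.008085
enhancement: (39/109) × (21/39) × (30/39) × (1/39) × (5/39) ≈ 0.000487181
question: (21/109) × (20/21) × (15/21) × (14/21) × (18/21) ≈ 0.0748923
Highest score → question.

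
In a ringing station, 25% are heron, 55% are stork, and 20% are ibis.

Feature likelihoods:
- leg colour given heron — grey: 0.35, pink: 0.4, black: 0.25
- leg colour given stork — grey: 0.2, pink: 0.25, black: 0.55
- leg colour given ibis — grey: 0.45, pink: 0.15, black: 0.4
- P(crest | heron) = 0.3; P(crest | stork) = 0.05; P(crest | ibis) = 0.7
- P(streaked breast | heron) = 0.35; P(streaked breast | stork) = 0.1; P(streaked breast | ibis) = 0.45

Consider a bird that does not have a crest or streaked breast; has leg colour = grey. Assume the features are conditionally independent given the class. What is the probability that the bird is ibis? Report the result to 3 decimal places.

0.100

heron: 0.25 × 0.35 × (1−0.3) × (1−0.35) = 0.0398125
stork: 0.55 × 0.2 × (1−0.05) × (1−0.1) = 0.09405
ibis: 0.2 × 0.45 × (1−0.7) × (1−0.45) = 0.01485
P(ibis | x) = 0.01485 / 0.1487125 ≈ 0.100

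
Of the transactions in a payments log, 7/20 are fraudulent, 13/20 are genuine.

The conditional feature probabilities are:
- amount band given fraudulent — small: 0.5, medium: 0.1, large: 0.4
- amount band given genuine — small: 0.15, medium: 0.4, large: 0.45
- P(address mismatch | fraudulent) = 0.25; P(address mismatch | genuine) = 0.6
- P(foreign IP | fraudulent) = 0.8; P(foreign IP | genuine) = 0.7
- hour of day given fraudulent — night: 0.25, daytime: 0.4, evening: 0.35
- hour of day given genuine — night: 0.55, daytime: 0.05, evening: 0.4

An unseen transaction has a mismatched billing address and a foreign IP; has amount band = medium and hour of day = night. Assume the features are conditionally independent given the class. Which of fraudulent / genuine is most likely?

genuine

fraudulent: 0.35 × 0.1 × 0.25 × 0.8 × 0.25 = 0.00175
genuine: 0.65 × 0.4 × 0.6 × 0.7 × 0.55 = 0.06006
Highest score → genuine.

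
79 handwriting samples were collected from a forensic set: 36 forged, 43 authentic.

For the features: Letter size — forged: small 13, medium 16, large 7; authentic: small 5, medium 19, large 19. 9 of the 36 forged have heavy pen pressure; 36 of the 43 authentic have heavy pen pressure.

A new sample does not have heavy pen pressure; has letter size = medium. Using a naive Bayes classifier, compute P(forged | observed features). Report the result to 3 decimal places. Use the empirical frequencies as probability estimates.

0.795

forged: (36/79) × (16/36) × (27/36) ≈ 0.151899
authentic: (43/79) × (19/43) × (7/43) ≈ 0.0391522
P(forged | x) = 0.151899 / 0.1910512 ≈ 0.795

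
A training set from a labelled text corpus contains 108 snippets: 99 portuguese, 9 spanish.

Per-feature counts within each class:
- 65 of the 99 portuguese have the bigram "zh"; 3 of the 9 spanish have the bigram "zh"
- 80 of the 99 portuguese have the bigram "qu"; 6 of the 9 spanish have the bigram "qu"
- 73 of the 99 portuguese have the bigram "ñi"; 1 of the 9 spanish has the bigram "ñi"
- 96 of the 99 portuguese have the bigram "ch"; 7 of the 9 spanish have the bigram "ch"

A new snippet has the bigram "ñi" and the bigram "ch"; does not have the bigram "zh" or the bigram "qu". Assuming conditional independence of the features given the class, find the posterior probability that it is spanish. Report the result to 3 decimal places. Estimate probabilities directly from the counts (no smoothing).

portuguese: (99/108) × (34/99) × (19/99) × (73/99) × (96/99) ≈ 0.0432013
spanish: (9/108) × (6/9) × (3/9) × (1/9) × (7/9) ≈ 0.00160037
P(spanish | x) = 0.00160037 / 0.04480167 ≈ 0.036

0.036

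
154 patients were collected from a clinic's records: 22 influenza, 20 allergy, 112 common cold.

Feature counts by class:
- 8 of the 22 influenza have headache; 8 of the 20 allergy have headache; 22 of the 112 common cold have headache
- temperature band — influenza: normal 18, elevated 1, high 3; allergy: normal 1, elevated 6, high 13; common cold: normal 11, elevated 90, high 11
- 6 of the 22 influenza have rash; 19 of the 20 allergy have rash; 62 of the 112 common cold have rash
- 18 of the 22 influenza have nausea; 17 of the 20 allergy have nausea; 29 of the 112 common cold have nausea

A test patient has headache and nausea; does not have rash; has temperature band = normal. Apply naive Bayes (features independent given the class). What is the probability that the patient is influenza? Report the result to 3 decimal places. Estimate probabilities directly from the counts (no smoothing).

influenza: (22/154) × (8/22) × (18/22) × (16/22) × (18/22) ≈ 0.025291
allergy: (20/154) × (8/20) × (1/20) × (1/20) × (17/20) ≈ 0.00011039
common cold: (112/154) × (22/112) × (11/112) × (50/112) × (29/112) ≈ 0.00162184
P(influenza | x) = 0.025291 / 0.02702323 ≈ 0.936

0.936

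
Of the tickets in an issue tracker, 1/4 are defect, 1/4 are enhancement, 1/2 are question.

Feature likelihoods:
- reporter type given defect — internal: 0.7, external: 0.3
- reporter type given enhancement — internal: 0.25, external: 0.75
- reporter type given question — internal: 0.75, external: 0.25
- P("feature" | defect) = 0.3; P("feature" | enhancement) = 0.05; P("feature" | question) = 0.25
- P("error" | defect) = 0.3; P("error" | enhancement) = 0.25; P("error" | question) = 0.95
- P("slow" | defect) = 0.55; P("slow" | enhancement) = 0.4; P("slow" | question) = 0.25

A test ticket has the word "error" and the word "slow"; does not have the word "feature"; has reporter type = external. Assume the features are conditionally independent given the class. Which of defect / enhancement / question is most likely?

defect: 0.25 × 0.3 × (1−0.3) × 0.3 × 0.55 = 0.0086625
enhancement: 0.25 × 0.75 × (1−0.05) × 0.25 × 0.4 = 0.0178125
question: 0.5 × 0.25 × (1−0.25) × 0.95 × 0.25 = 0.022265625
Highest score → question.

question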